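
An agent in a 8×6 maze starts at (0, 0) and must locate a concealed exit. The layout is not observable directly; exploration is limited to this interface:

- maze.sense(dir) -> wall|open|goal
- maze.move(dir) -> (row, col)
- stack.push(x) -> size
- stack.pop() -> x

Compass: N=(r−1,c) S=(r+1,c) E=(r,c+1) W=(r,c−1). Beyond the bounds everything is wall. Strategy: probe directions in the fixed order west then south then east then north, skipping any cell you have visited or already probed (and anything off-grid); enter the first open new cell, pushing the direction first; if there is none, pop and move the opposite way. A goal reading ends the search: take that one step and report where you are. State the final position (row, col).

~$ maze.sense dir: south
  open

~$ stack.push x: south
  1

~$ maze.move dir: south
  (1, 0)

~$ maze.sense dir: south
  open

~$ stack.push x: south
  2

~$ maze.move dir: south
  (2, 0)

~$ maze.sense dir: south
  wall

~$ maze.sense dir: east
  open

~$ stack.push x: east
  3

~$ maze.move dir: east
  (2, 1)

~$ maze.sense dir: south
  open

~$ stack.push x: south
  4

~$ maze.move dir: south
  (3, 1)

~$ maze.sense dir: south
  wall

~$ maze.sense dir: east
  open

~$ stack.push x: east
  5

~$ maze.move dir: east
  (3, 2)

~$ maze.sense dir: south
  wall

~$ maze.sense dir: east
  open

~$ stack.push x: east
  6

~$ maze.move dir: east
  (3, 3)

~$ maze.sense dir: south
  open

~$ stack.push x: south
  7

~$ maze.move dir: south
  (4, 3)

~$ maze.sense dir: south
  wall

~$ maze.sense dir: east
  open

~$ stack.push x: east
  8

~$ maze.move dir: east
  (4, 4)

~$ maze.sense dir: south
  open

~$ stack.push x: south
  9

~$ maze.move dir: south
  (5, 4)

~$ maze.sense dir: south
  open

~$ stack.push x: south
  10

~$ maze.move dir: south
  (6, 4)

~$ maze.sense dir: west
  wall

~$ maze.sense dir: south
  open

~$ stack.push x: south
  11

~$ maze.move dir: south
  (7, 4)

~$ maze.sense dir: west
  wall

~$ maze.sense dir: east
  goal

~$ maze.move dir: east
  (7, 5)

Answer: (7, 5)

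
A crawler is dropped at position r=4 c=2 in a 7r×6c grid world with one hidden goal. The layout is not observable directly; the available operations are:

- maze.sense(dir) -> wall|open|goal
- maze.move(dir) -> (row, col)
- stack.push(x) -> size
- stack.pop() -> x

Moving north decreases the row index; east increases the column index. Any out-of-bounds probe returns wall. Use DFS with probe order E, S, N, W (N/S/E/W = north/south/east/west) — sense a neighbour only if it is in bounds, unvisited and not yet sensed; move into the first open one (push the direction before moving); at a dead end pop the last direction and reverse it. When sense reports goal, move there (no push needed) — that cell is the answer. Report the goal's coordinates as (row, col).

>> sense(dir: east)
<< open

>> push(x: east)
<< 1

>> move(dir: east)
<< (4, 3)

>> sense(dir: east)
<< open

>> push(x: east)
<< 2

>> move(dir: east)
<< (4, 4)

>> sense(dir: east)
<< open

>> push(x: east)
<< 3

>> move(dir: east)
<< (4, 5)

>> sense(dir: south)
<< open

>> push(x: south)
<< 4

>> move(dir: south)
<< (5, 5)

>> sense(dir: south)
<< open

>> push(x: south)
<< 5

>> move(dir: south)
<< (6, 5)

>> sense(dir: west)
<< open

>> push(x: west)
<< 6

>> move(dir: west)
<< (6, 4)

>> sense(dir: north)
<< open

>> push(x: north)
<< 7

>> move(dir: north)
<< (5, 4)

>> sense(dir: west)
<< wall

>> pop()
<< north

>> move(dir: south)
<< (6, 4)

>> sense(dir: west)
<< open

>> push(x: west)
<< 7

>> move(dir: west)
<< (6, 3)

>> sense(dir: west)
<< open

>> push(x: west)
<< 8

>> move(dir: west)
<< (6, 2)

>> sense(dir: north)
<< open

>> push(x: north)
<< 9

>> move(dir: north)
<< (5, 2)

>> sense(dir: west)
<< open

>> push(x: west)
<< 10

>> move(dir: west)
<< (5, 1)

>> sense(dir: south)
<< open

>> push(x: south)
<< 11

>> move(dir: south)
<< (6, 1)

>> sense(dir: west)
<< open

>> push(x: west)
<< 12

>> move(dir: west)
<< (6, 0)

>> sense(dir: north)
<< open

>> push(x: north)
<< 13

>> move(dir: north)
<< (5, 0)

>> sense(dir: north)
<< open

>> push(x: north)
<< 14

>> move(dir: north)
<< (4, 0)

>> sense(dir: east)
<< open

>> push(x: east)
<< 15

>> move(dir: east)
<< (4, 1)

>> sense(dir: north)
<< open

>> push(x: north)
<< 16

>> move(dir: north)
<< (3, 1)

>> sense(dir: east)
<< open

>> push(x: east)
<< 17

>> move(dir: east)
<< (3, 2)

>> sense(dir: east)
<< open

>> push(x: east)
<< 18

>> move(dir: east)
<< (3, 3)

>> sense(dir: east)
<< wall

>> sense(dir: north)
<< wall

>> pop()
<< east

>> move(dir: west)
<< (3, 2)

>> sense(dir: north)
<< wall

>> pop()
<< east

>> move(dir: west)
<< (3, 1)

>> sense(dir: north)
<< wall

>> sense(dir: west)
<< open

>> push(x: west)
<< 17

>> move(dir: west)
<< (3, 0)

>> sense(dir: north)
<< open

>> push(x: north)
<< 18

>> move(dir: north)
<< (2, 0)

>> sense(dir: north)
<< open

>> push(x: north)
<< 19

>> move(dir: north)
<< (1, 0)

>> sense(dir: east)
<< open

>> push(x: east)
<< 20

>> move(dir: east)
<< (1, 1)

>> sense(dir: east)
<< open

>> push(x: east)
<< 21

>> move(dir: east)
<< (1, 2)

>> sense(dir: east)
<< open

>> push(x: east)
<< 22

>> move(dir: east)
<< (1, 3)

>> sense(dir: east)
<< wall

>> sense(dir: north)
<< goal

>> move(dir: north)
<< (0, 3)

Answer: (0, 3)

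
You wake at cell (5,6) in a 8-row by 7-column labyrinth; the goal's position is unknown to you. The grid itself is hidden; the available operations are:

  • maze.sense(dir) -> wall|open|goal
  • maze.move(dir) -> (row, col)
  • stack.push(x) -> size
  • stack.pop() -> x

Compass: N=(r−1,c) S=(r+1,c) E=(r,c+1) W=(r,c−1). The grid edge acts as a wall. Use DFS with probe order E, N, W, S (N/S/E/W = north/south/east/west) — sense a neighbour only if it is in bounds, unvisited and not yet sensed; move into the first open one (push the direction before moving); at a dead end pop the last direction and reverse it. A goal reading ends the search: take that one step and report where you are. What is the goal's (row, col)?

# maze.sense(dir: north) : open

# stack.push(x: north) : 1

# maze.move(dir: north) : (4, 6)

# maze.sense(dir: north) : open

# stack.push(x: north) : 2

# maze.move(dir: north) : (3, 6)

# maze.sense(dir: north) : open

# stack.push(x: north) : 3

# maze.move(dir: north) : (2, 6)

# maze.sense(dir: north) : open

# stack.push(x: north) : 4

# maze.move(dir: north) : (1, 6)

# maze.sense(dir: north) : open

# stack.push(x: north) : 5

# maze.move(dir: north) : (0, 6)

# maze.sense(dir: west) : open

# stack.push(x: west) : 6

# maze.move(dir: west) : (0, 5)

# maze.sense(dir: west) : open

# stack.push(x: west) : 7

# maze.move(dir: west) : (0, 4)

# maze.sense(dir: west) : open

# stack.push(x: west) : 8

# maze.move(dir: west) : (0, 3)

# maze.sense(dir: west) : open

# stack.push(x: west) : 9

# maze.move(dir: west) : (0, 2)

# maze.sense(dir: west) : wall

# maze.sense(dir: south) : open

# stack.push(x: south) : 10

# maze.move(dir: south) : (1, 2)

# maze.sense(dir: east) : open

# stack.push(x: east) : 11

# maze.move(dir: east) : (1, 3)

# maze.sense(dir: east) : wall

# maze.sense(dir: south) : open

# stack.push(x: south) : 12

# maze.move(dir: south) : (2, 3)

# maze.sense(dir: east) : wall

# maze.sense(dir: west) : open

# stack.push(x: west) : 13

# maze.move(dir: west) : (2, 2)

# maze.sense(dir: west) : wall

# maze.sense(dir: south) : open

# stack.push(x: south) : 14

# maze.move(dir: south) : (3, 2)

# maze.sense(dir: east) : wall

# maze.sense(dir: west) : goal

# maze.move(dir: west) : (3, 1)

Answer: (3, 1)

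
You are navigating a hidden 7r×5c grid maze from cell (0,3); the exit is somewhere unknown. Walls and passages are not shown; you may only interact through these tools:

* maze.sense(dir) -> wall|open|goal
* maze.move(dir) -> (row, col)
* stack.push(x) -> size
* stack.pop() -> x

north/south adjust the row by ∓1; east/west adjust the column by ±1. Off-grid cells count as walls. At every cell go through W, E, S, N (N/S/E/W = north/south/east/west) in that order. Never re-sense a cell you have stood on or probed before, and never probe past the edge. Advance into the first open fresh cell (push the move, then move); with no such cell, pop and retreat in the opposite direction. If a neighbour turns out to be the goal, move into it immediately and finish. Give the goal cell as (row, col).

> sense west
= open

> push west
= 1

> move west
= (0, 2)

> sense west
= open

> push west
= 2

> move west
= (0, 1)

> sense west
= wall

> sense south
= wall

> pop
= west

> move east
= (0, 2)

> sense south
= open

> push south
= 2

> move south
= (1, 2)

> sense east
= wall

> sense south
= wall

> pop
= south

> move north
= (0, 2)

> pop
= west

> move east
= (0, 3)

> sense east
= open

> push east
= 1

> move east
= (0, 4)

> sense south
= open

> push south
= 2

> move south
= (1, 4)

> sense south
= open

> push south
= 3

> move south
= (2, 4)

> sense west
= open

> push west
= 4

> move west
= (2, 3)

> sense south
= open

> push south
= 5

> move south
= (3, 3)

> sense west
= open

> push west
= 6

> move west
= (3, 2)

> sense west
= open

> push west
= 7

> move west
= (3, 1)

> sense west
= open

> push west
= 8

> move west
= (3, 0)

> sense south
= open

> push south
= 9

> move south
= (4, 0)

> sense east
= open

> push east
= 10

> move east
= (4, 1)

> sense east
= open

> push east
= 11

> move east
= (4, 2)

> sense east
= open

> push east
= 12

> move east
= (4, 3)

> sense east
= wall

> sense south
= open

> push south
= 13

> move south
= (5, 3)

> sense west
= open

> push west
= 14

> move west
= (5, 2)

> sense west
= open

> push west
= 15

> move west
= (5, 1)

> sense west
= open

> push west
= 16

> move west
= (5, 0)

> sense south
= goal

> move south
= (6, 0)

Answer: (6, 0)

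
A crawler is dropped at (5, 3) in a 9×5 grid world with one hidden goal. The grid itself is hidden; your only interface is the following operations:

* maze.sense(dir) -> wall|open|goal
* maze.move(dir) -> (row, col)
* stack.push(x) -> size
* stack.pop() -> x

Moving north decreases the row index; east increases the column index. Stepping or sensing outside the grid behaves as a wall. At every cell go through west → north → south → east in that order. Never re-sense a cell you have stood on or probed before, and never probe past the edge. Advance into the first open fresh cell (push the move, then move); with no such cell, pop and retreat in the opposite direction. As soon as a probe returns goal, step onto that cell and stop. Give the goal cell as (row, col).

> sense west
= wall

> sense north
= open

> push north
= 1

> move north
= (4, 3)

> sense west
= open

> push west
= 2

> move west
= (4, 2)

> sense west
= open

> push west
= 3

> move west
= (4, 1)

> sense west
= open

> push west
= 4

> move west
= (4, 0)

> sense north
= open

> push north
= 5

> move north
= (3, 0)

> sense north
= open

> push north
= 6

> move north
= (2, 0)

> sense north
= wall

> sense east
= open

> push east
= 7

> move east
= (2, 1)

> sense north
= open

> push north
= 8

> move north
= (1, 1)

> sense north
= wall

> sense east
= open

> push east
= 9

> move east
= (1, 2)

> sense north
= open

> push north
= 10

> move north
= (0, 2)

> sense east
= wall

> pop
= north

> move south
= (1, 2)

> sense south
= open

> push south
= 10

> move south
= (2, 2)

> sense south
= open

> push south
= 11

> move south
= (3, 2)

> sense west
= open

> push west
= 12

> move west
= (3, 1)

> pop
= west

> move east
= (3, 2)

> sense east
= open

> push east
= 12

> move east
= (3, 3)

> sense north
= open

> push north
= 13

> move north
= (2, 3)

> sense north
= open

> push north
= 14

> move north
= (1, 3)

> sense east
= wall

> pop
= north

> move south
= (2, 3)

> sense east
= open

> push east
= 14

> move east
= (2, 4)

> sense south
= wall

> pop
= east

> move west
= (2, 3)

> pop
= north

> move south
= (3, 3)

> pop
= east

> move west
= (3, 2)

> pop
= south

> move north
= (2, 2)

> pop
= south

> move north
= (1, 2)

> pop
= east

> move west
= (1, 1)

> pop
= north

> move south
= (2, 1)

> pop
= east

> move west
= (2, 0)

> pop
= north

> move south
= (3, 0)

> pop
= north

> move south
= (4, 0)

> sense south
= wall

> pop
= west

> move east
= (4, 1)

> sense south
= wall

> pop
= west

> move east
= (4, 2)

> pop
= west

> move east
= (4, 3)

> sense east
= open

> push east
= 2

> move east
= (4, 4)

> sense south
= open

> push south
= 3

> move south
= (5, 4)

> sense south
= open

> push south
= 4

> move south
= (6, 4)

> sense west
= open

> push west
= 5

> move west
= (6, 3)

> sense west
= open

> push west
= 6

> move west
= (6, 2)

> sense west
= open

> push west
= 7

> move west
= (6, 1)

> sense west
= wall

> sense south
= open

> push south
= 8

> move south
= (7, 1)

> sense west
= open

> push west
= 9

> move west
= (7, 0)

> sense south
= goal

> move south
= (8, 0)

Answer: (8, 0)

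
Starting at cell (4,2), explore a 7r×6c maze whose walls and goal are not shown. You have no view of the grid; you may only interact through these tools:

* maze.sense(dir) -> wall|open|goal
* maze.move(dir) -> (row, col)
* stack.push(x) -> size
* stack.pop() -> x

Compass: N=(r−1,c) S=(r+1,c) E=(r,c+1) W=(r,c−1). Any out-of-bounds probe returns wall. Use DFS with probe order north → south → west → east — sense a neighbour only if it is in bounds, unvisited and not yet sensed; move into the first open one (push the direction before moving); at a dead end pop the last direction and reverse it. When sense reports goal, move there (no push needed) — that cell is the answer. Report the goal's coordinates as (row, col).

> sense dir='north'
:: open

> push x='north'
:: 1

> move dir='north'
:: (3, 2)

> sense dir='north'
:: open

> push x='north'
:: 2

> move dir='north'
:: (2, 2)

> sense dir='north'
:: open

> push x='north'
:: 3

> move dir='north'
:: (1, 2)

> sense dir='north'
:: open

> push x='north'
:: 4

> move dir='north'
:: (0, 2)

> sense dir='west'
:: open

> push x='west'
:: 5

> move dir='west'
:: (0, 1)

> sense dir='south'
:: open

> push x='south'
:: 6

> move dir='south'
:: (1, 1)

> sense dir='south'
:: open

> push x='south'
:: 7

> move dir='south'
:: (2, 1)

> sense dir='south'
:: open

> push x='south'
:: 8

> move dir='south'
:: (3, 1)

> sense dir='south'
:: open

> push x='south'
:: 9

> move dir='south'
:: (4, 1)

> sense dir='south'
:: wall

> sense dir='west'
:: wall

> pop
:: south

> move dir='north'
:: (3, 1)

> sense dir='west'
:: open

> push x='west'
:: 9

> move dir='west'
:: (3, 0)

> sense dir='north'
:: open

> push x='north'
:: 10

> move dir='north'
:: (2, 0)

> sense dir='north'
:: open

> push x='north'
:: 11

> move dir='north'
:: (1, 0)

> sense dir='north'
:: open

> push x='north'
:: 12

> move dir='north'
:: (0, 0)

> pop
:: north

> move dir='south'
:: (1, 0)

> pop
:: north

> move dir='south'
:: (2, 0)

> pop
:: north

> move dir='south'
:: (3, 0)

> pop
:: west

> move dir='east'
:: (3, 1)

> pop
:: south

> move dir='north'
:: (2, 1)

> pop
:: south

> move dir='north'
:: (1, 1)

> pop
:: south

> move dir='north'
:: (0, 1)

> pop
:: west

> move dir='east'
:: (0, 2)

> sense dir='east'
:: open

> push x='east'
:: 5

> move dir='east'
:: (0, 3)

> sense dir='south'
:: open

> push x='south'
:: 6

> move dir='south'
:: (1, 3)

> sense dir='south'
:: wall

> sense dir='east'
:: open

> push x='east'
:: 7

> move dir='east'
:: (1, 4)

> sense dir='north'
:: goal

> move dir='north'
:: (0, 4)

Answer: (0, 4)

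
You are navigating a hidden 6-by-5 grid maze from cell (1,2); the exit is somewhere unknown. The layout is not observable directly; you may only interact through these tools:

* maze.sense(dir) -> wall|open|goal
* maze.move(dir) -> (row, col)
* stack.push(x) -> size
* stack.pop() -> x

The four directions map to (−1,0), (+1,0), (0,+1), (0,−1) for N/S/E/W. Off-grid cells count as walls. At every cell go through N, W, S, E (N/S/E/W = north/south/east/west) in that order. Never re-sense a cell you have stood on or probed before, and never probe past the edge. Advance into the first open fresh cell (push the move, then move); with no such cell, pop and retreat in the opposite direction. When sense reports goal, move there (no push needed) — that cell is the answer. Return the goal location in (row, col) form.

Do: maze.sense[dir=north]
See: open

Do: stack.push[x=north]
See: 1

Do: maze.move[dir=north]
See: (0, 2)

Do: maze.sense[dir=west]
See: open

Do: stack.push[x=west]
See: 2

Do: maze.move[dir=west]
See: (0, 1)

Do: maze.sense[dir=west]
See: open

Do: stack.push[x=west]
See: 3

Do: maze.move[dir=west]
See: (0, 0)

Do: maze.sense[dir=south]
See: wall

Do: stack.pop[]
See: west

Do: maze.move[dir=east]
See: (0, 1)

Do: maze.sense[dir=south]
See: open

Do: stack.push[x=south]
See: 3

Do: maze.move[dir=south]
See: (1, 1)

Do: maze.sense[dir=south]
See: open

Do: stack.push[x=south]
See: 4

Do: maze.move[dir=south]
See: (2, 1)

Do: maze.sense[dir=west]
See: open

Do: stack.push[x=west]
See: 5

Do: maze.move[dir=west]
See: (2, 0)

Do: maze.sense[dir=south]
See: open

Do: stack.push[x=south]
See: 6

Do: maze.move[dir=south]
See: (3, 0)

Do: maze.sense[dir=south]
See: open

Do: stack.push[x=south]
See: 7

Do: maze.move[dir=south]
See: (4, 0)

Do: maze.sense[dir=south]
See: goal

Do: maze.move[dir=south]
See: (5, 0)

Answer: (5, 0)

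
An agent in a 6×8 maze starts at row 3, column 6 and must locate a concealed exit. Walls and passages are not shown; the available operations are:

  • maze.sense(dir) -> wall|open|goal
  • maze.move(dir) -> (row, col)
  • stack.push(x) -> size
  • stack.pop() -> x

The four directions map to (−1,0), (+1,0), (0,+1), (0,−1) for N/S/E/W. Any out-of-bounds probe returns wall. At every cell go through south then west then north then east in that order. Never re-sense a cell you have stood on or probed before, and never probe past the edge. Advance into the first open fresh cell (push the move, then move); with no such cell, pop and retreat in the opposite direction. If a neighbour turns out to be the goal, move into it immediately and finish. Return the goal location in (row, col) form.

[in] maze.sense dir='south'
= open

[in] stack.push x='south'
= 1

[in] maze.move dir='south'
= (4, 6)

[in] maze.sense dir='south'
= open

[in] stack.push x='south'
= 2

[in] maze.move dir='south'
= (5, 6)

[in] maze.sense dir='west'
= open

[in] stack.push x='west'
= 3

[in] maze.move dir='west'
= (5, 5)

[in] maze.sense dir='west'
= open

[in] stack.push x='west'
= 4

[in] maze.move dir='west'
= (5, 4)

[in] maze.sense dir='west'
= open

[in] stack.push x='west'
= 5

[in] maze.move dir='west'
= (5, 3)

[in] maze.sense dir='west'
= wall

[in] maze.sense dir='north'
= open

[in] stack.push x='north'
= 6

[in] maze.move dir='north'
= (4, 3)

[in] maze.sense dir='west'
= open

[in] stack.push x='west'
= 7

[in] maze.move dir='west'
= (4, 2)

[in] maze.sense dir='west'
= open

[in] stack.push x='west'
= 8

[in] maze.move dir='west'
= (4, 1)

[in] maze.sense dir='south'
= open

[in] stack.push x='south'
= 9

[in] maze.move dir='south'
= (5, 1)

[in] maze.sense dir='west'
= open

[in] stack.push x='west'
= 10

[in] maze.move dir='west'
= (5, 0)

[in] maze.sense dir='north'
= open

[in] stack.push x='north'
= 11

[in] maze.move dir='north'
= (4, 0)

[in] maze.sense dir='north'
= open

[in] stack.push x='north'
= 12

[in] maze.move dir='north'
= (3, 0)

[in] maze.sense dir='north'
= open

[in] stack.push x='north'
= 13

[in] maze.move dir='north'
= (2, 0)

[in] maze.sense dir='north'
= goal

[in] maze.move dir='north'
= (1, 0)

Answer: (1, 0)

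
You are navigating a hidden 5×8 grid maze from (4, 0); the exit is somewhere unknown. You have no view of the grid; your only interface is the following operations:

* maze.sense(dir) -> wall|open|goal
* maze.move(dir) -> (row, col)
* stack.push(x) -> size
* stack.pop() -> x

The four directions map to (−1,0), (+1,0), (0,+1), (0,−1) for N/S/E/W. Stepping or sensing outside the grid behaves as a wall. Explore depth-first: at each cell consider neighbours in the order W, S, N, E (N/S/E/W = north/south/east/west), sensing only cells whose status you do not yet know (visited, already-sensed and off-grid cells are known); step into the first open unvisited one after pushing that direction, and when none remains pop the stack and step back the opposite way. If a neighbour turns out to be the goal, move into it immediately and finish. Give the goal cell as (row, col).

==> sense(dir='north')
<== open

==> push(x='north')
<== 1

==> move(dir='north')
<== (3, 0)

==> sense(dir='north')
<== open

==> push(x='north')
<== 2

==> move(dir='north')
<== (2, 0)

==> sense(dir='north')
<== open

==> push(x='north')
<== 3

==> move(dir='north')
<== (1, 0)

==> sense(dir='north')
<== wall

==> sense(dir='east')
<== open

==> push(x='east')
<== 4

==> move(dir='east')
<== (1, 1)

==> sense(dir='south')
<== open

==> push(x='south')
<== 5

==> move(dir='south')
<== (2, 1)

==> sense(dir='south')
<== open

==> push(x='south')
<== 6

==> move(dir='south')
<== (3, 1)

==> sense(dir='south')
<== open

==> push(x='south')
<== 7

==> move(dir='south')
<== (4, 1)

==> sense(dir='east')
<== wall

==> pop()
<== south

==> move(dir='north')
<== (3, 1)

==> sense(dir='east')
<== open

==> push(x='east')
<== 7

==> move(dir='east')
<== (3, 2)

==> sense(dir='north')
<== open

==> push(x='north')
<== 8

==> move(dir='north')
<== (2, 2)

==> sense(dir='north')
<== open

==> push(x='north')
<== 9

==> move(dir='north')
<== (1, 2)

==> sense(dir='north')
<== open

==> push(x='north')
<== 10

==> move(dir='north')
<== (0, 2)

==> sense(dir='west')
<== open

==> push(x='west')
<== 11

==> move(dir='west')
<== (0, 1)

==> pop()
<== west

==> move(dir='east')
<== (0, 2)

==> sense(dir='east')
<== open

==> push(x='east')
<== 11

==> move(dir='east')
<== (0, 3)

==> sense(dir='south')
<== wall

==> sense(dir='east')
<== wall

==> pop()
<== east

==> move(dir='west')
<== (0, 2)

==> pop()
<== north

==> move(dir='south')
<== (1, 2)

==> pop()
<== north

==> move(dir='south')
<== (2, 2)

==> sense(dir='east')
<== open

==> push(x='east')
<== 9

==> move(dir='east')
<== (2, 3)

==> sense(dir='south')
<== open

==> push(x='south')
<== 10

==> move(dir='south')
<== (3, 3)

==> sense(dir='south')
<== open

==> push(x='south')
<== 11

==> move(dir='south')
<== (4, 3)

==> sense(dir='east')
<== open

==> push(x='east')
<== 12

==> move(dir='east')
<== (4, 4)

==> sense(dir='north')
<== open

==> push(x='north')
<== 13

==> move(dir='north')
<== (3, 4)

==> sense(dir='north')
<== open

==> push(x='north')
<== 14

==> move(dir='north')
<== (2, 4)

==> sense(dir='north')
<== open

==> push(x='north')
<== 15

==> move(dir='north')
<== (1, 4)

==> sense(dir='east')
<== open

==> push(x='east')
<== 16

==> move(dir='east')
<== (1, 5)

==> sense(dir='south')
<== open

==> push(x='south')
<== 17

==> move(dir='south')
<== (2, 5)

==> sense(dir='south')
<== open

==> push(x='south')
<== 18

==> move(dir='south')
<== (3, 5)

==> sense(dir='south')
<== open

==> push(x='south')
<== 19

==> move(dir='south')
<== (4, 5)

==> sense(dir='east')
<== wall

==> pop()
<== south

==> move(dir='north')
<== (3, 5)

==> sense(dir='east')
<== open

==> push(x='east')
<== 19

==> move(dir='east')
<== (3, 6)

==> sense(dir='north')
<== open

==> push(x='north')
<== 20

==> move(dir='north')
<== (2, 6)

==> sense(dir='north')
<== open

==> push(x='north')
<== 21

==> move(dir='north')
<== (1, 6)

==> sense(dir='north')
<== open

==> push(x='north')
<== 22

==> move(dir='north')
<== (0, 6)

==> sense(dir='west')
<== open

==> push(x='west')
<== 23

==> move(dir='west')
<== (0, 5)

==> pop()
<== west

==> move(dir='east')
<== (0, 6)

==> sense(dir='east')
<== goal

==> move(dir='east')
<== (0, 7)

Answer: (0, 7)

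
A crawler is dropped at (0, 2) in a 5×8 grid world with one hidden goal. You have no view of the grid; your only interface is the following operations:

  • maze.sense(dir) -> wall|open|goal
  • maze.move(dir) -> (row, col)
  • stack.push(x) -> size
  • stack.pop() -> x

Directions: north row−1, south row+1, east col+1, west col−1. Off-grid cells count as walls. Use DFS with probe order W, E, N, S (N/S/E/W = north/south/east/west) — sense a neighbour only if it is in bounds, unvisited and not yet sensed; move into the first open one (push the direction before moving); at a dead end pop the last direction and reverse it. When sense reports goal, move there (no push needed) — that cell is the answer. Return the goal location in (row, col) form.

>>> sense west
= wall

>>> sense east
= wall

>>> sense south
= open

>>> push south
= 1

>>> move south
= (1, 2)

>>> sense west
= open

>>> push west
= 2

>>> move west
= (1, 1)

>>> sense west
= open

>>> push west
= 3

>>> move west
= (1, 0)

>>> sense north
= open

>>> push north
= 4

>>> move north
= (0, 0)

>>> pop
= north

>>> move south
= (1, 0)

>>> sense south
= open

>>> push south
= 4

>>> move south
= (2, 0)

>>> sense east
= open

>>> push east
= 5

>>> move east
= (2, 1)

>>> sense east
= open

>>> push east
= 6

>>> move east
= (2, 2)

>>> sense east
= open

>>> push east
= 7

>>> move east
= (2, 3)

>>> sense east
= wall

>>> sense north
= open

>>> push north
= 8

>>> move north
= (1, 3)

>>> sense east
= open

>>> push east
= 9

>>> move east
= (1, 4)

>>> sense east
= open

>>> push east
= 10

>>> move east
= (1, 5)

>>> sense east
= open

>>> push east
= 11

>>> move east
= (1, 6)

>>> sense east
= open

>>> push east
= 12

>>> move east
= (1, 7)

>>> sense north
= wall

>>> sense south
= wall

>>> pop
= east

>>> move west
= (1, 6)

>>> sense north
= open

>>> push north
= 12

>>> move north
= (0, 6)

>>> sense west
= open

>>> push west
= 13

>>> move west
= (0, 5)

>>> sense west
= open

>>> push west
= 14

>>> move west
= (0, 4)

>>> pop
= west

>>> move east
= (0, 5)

>>> pop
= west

>>> move east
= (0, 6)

>>> pop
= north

>>> move south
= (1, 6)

>>> sense south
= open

>>> push south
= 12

>>> move south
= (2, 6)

>>> sense west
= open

>>> push west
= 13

>>> move west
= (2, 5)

>>> sense south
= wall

>>> pop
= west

>>> move east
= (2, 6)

>>> sense south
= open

>>> push south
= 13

>>> move south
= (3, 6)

>>> sense east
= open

>>> push east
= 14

>>> move east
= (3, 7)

>>> sense south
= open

>>> push south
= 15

>>> move south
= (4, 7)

>>> sense west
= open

>>> push west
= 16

>>> move west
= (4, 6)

>>> sense west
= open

>>> push west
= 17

>>> move west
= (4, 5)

>>> sense west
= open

>>> push west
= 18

>>> move west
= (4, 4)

>>> sense west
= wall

>>> sense north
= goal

>>> move north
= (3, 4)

Answer: (3, 4)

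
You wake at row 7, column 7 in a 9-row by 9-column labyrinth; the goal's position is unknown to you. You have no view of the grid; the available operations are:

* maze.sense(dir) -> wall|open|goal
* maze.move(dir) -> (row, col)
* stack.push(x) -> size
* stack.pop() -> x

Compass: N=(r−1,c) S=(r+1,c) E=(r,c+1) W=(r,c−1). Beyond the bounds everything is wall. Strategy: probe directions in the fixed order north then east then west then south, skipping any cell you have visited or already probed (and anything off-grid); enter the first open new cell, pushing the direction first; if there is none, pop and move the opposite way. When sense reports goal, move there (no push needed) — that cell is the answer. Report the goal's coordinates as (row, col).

$ maze.sense dir→north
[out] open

$ stack.push x→north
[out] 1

$ maze.move dir→north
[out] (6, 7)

$ maze.sense dir→north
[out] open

$ stack.push x→north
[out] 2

$ maze.move dir→north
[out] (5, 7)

$ maze.sense dir→north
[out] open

$ stack.push x→north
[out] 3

$ maze.move dir→north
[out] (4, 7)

$ maze.sense dir→north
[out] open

$ stack.push x→north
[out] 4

$ maze.move dir→north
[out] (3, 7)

$ maze.sense dir→north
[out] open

$ stack.push x→north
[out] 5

$ maze.move dir→north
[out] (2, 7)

$ maze.sense dir→north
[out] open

$ stack.push x→north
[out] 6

$ maze.move dir→north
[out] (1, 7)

$ maze.sense dir→north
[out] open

$ stack.push x→north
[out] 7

$ maze.move dir→north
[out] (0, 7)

$ maze.sense dir→east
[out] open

$ stack.push x→east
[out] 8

$ maze.move dir→east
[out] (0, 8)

$ maze.sense dir→south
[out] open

$ stack.push x→south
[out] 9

$ maze.move dir→south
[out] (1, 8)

$ maze.sense dir→south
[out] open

$ stack.push x→south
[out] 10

$ maze.move dir→south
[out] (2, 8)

$ maze.sense dir→south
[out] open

$ stack.push x→south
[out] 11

$ maze.move dir→south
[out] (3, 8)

$ maze.sense dir→south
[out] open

$ stack.push x→south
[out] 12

$ maze.move dir→south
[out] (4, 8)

$ maze.sense dir→south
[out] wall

$ stack.pop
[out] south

$ maze.move dir→north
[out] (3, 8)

$ stack.pop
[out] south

$ maze.move dir→north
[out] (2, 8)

$ stack.pop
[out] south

$ maze.move dir→north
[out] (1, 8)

$ stack.pop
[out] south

$ maze.move dir→north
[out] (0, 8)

$ stack.pop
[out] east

$ maze.move dir→west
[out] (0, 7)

$ maze.sense dir→west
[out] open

$ stack.push x→west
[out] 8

$ maze.move dir→west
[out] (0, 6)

$ maze.sense dir→west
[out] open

$ stack.push x→west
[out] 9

$ maze.move dir→west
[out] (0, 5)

$ maze.sense dir→west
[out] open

$ stack.push x→west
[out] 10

$ maze.move dir→west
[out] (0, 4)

$ maze.sense dir→west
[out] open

$ stack.push x→west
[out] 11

$ maze.move dir→west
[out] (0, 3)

$ maze.sense dir→west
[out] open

$ stack.push x→west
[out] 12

$ maze.move dir→west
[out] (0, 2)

$ maze.sense dir→west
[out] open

$ stack.push x→west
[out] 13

$ maze.move dir→west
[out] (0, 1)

$ maze.sense dir→west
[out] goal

$ maze.move dir→west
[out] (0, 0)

Answer: (0, 0)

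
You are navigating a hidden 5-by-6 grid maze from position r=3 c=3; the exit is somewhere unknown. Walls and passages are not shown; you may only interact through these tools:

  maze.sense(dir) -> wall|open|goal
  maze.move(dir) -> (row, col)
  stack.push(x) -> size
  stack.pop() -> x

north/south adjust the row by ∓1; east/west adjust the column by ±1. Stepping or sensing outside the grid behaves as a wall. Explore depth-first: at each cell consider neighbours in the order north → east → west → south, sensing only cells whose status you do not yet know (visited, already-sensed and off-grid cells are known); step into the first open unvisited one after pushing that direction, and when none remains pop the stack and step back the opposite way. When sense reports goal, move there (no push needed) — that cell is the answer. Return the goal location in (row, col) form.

~$ maze.sense dir→north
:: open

~$ stack.push x→north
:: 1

~$ maze.move dir→north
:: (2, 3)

~$ maze.sense dir→north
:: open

~$ stack.push x→north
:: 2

~$ maze.move dir→north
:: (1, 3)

~$ maze.sense dir→north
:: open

~$ stack.push x→north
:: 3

~$ maze.move dir→north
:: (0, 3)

~$ maze.sense dir→east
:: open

~$ stack.push x→east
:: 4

~$ maze.move dir→east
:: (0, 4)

~$ maze.sense dir→east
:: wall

~$ maze.sense dir→south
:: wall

~$ stack.pop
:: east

~$ maze.move dir→west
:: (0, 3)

~$ maze.sense dir→west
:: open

~$ stack.push x→west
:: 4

~$ maze.move dir→west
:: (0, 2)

~$ maze.sense dir→west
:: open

~$ stack.push x→west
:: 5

~$ maze.move dir→west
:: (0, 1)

~$ maze.sense dir→west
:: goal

~$ maze.move dir→west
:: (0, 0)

Answer: (0, 0)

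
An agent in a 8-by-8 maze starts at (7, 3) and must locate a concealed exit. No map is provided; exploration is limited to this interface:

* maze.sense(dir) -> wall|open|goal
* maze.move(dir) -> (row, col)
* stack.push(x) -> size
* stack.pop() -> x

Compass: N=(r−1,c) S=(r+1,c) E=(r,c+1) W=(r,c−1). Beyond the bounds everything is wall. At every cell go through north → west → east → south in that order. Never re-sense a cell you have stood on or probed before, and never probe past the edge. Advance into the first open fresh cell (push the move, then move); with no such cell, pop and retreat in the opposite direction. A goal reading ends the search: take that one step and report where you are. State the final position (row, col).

==> sense(dir→north)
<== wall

==> sense(dir→west)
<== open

==> push(x→west)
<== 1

==> move(dir→west)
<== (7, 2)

==> sense(dir→north)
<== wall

==> sense(dir→west)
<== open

==> push(x→west)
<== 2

==> move(dir→west)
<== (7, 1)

==> sense(dir→north)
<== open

==> push(x→north)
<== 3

==> move(dir→north)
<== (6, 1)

==> sense(dir→north)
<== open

==> push(x→north)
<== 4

==> move(dir→north)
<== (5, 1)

==> sense(dir→north)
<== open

==> push(x→north)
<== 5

==> move(dir→north)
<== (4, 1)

==> sense(dir→north)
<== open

==> push(x→north)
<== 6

==> move(dir→north)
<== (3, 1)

==> sense(dir→north)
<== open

==> push(x→north)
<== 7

==> move(dir→north)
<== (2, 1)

==> sense(dir→north)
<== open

==> push(x→north)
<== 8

==> move(dir→north)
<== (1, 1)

==> sense(dir→north)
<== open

==> push(x→north)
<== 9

==> move(dir→north)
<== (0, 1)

==> sense(dir→west)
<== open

==> push(x→west)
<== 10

==> move(dir→west)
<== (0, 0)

==> sense(dir→south)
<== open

==> push(x→south)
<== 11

==> move(dir→south)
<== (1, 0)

==> sense(dir→south)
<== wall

==> pop()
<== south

==> move(dir→north)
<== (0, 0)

==> pop()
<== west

==> move(dir→east)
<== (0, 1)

==> sense(dir→east)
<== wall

==> pop()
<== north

==> move(dir→south)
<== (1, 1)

==> sense(dir→east)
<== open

==> push(x→east)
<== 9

==> move(dir→east)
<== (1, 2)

==> sense(dir→east)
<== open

==> push(x→east)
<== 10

==> move(dir→east)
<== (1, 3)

==> sense(dir→north)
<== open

==> push(x→north)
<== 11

==> move(dir→north)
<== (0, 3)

==> sense(dir→east)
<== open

==> push(x→east)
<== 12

==> move(dir→east)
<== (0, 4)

==> sense(dir→east)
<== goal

==> move(dir→east)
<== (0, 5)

Answer: (0, 5)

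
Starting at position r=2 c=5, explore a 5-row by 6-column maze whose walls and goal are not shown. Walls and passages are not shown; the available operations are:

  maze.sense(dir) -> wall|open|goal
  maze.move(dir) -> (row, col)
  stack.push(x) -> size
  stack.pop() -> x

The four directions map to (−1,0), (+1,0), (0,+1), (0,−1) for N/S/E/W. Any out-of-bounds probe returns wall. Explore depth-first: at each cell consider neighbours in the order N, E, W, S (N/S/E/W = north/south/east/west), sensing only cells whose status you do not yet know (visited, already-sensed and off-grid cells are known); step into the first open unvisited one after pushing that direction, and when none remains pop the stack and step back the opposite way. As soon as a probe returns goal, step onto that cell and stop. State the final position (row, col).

I try sense passing dir=north, which returns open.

Calling push passing x=north, which returns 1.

I use move passing dir=north, yielding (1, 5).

Then sense passing dir=north, and see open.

Using push passing x=north, and see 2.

I run move passing dir=north, and observe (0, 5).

Using sense passing dir=west, → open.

I invoke push passing x=west, and get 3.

Invoking move passing dir=west, which returns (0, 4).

Now I run sense passing dir=west, and see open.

Invoking push passing x=west, and see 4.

I run move passing dir=west, giving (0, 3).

Using sense passing dir=west, → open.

I use push passing x=west, which returns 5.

I use move passing dir=west, → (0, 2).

I use sense passing dir=west, yielding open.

I invoke push passing x=west, and get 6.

I invoke move passing dir=west, and see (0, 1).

Calling sense passing dir=west, yielding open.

Using push passing x=west, and get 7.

I try move passing dir=west, → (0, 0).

Invoking sense passing dir=south, giving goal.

Then move passing dir=south, yielding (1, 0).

Answer: (1, 0)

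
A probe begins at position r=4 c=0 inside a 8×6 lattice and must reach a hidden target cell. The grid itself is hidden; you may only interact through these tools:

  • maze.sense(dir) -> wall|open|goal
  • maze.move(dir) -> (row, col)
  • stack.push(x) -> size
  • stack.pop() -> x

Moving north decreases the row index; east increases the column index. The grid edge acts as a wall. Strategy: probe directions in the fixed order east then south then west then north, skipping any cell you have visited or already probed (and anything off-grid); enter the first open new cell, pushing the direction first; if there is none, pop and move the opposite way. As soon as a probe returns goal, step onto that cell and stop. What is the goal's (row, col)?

Invoking maze.sense using dir='east', and observe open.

I invoke stack.push using x='east', which returns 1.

I use maze.move using dir='east', — result: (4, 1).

Then maze.sense using dir='east', : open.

Next I call stack.push using x='east', — result: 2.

Now I run maze.move using dir='east', and get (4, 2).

Now I run maze.sense using dir='east', yielding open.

Calling stack.push using x='east', yielding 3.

Now I run maze.move using dir='east', — result: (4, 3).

Invoking maze.sense using dir='east', → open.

Invoking stack.push using x='east', and observe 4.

I call maze.move using dir='east', — result: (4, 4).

Then maze.sense using dir='east', yielding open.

I call stack.push using x='east', giving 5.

I call maze.move using dir='east', — result: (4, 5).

I try maze.sense using dir='south', giving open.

I use stack.push using x='south', : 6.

I run maze.move using dir='south', and observe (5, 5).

Calling maze.sense using dir='south', giving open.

I call stack.push using x='south', and see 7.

I try maze.move using dir='south', : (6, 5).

Next I call maze.sense using dir='south', : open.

I try stack.push using x='south', and get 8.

I use maze.move using dir='south', and get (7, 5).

Using maze.sense using dir='west', which returns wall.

Invoking stack.pop(), and observe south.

I invoke maze.move using dir='north', : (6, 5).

I try maze.sense using dir='west', which returns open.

Next I call stack.push using x='west', → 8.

I invoke maze.move using dir='west', and get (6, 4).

Now I run maze.sense using dir='west', yielding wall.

Using maze.sense using dir='north', and get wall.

Using stack.pop(), and get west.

Then maze.move using dir='east', and get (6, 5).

I call stack.pop(), : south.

Using maze.move using dir='north', and observe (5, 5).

Using stack.pop, — result: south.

Next I call maze.move using dir='north', → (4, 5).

I try maze.sense using dir='north', → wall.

I call stack.pop, and observe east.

Invoking maze.move using dir='west', yielding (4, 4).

I invoke maze.sense using dir='north', → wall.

Calling stack.pop, and see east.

Now I run maze.move using dir='west', → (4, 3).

I try maze.sense using dir='south', and observe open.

Invoking stack.push using x='south', and see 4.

Invoking maze.move using dir='south', and observe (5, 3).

I try maze.sense using dir='west', and see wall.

Calling stack.pop(), which returns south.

I try maze.move using dir='north', → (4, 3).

I invoke maze.sense using dir='north', and observe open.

Then stack.push using x='north', → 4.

I call maze.move using dir='north', — result: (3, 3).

I try maze.sense using dir='west', and get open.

Now I run stack.push using x='west', : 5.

Calling maze.move using dir='west', giving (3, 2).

I call maze.sense using dir='west', and get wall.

Calling maze.sense using dir='north', which returns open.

Next I call stack.push using x='north', and see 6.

Then maze.move using dir='north', → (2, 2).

Then maze.sense using dir='east', yielding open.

I use stack.push using x='east', and observe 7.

Using maze.move using dir='east', giving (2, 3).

Using maze.sense using dir='east', and observe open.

Invoking stack.push using x='east', — result: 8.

Using maze.move using dir='east', giving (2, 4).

I use maze.sense using dir='east', yielding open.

Next I call stack.push using x='east', — result: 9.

Invoking maze.move using dir='east', and see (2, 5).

Using maze.sense using dir='north', which returns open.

I try stack.push using x='north', and observe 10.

Next I call maze.move using dir='north', : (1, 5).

I try maze.sense using dir='west', and get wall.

I run maze.sense using dir='north', : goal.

I run maze.move using dir='north', giving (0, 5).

Answer: (0, 5)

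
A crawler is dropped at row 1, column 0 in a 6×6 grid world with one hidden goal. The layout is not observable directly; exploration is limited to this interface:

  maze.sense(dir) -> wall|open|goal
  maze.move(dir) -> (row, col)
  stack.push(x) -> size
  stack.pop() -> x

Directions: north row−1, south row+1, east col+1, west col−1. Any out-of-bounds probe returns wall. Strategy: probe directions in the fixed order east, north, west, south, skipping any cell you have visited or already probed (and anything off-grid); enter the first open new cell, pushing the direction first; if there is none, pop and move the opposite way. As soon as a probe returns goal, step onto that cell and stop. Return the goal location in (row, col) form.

I use maze.sense with dir→east, which returns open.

I invoke stack.push with x→east, and observe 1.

Next I call maze.move with dir→east, and observe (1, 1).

I run maze.sense with dir→east, → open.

Calling stack.push with x→east, — result: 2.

I try maze.move with dir→east, and observe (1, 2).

Next I call maze.sense with dir→east, which returns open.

Next I call stack.push with x→east, → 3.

I invoke maze.move with dir→east, : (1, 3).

Then maze.sense with dir→east, : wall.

Invoking maze.sense with dir→north, and observe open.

Now I run stack.push with x→north, — result: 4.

Calling maze.move with dir→north, and see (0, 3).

I use maze.sense with dir→east, — result: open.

I use stack.push with x→east, yielding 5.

Now I run maze.move with dir→east, — result: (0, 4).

Then maze.sense with dir→east, and get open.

I use stack.push with x→east, — result: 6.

Next I call maze.move with dir→east, — result: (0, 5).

I invoke maze.sense with dir→south, → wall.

Then stack.pop, : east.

Next I call maze.move with dir→west, and get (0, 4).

I run stack.pop, giving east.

Now I run maze.move with dir→west, which returns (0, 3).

I run maze.sense with dir→west, : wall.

Then stack.pop(), : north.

Next I call maze.move with dir→south, giving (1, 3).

I call maze.sense with dir→south, and get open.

Using stack.push with x→south, — result: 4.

I invoke maze.move with dir→south, which returns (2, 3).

I invoke maze.sense with dir→east, giving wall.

I run maze.sense with dir→west, : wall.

I use maze.sense with dir→south, and get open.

Calling stack.push with x→south, and get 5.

Then maze.move with dir→south, which returns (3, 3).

Calling maze.sense with dir→east, : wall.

I use maze.sense with dir→west, — result: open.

Now I run stack.push with x→west, and get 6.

I run maze.move with dir→west, yielding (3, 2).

I try maze.sense with dir→west, giving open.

Invoking stack.push with x→west, → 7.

Now I run maze.move with dir→west, — result: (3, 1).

I use maze.sense with dir→north, : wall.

I invoke maze.sense with dir→west, which returns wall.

Invoking maze.sense with dir→south, → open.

Invoking stack.push with x→south, — result: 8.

Then maze.move with dir→south, giving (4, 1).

I use maze.sense with dir→east, → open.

Then stack.push with x→east, which returns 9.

I call maze.move with dir→east, which returns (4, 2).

Invoking maze.sense with dir→east, giving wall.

I try maze.sense with dir→south, → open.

Next I call stack.push with x→south, which returns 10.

I use maze.move with dir→south, which returns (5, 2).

I run maze.sense with dir→east, which returns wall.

I use maze.sense with dir→west, which returns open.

Invoking stack.push with x→west, — result: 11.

Using maze.move with dir→west, yielding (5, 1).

I try maze.sense with dir→west, → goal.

Now I run maze.move with dir→west, and get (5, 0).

Answer: (5, 0)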